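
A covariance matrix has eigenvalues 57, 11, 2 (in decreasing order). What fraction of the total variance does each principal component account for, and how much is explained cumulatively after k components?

Step 1 — total variance = trace(Sigma) = Σ λ_i = 57 + 11 + 2 = 70.

Step 2 — fraction explained by component i = λ_i / Σ λ:
  PC1: 57/70 = 0.8143
  PC2: 11/70 = 0.1571
  PC3: 2/70 = 0.0286

Step 3 — cumulative fraction after k components = (λ_1 + ... + λ_k) / Σ λ:
  k = 1: 57/70 = 0.8143
  k = 2: (57 + 11)/70 = 68/70 = 0.9714
  k = 3: (57 + 11 + 2)/70 = 70/70 = 1

Summary (fraction, with percent):

explained: PC1 0.8143 (81.43%), PC2 0.1571 (15.71%), PC3 0.0286 (2.86%);  cumulative: 0.8143, 0.9714, 1


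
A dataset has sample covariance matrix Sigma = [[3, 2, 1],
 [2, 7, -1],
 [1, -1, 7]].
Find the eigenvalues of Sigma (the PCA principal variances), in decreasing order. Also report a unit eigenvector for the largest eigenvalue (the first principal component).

Step 1 — characteristic polynomial p(λ) = det(λI - Sigma) = λ³ - tr·λ² + c_1·λ - det, where tr = trace, c_1 = sum of the principal 2×2 minors, det = det(Sigma):
  tr = 3 + 7 + 7 = 17,
  c_1 = (3·7 - (2)²) + (3·7 - (1)²) + (7·7 - (-1)²) = 17 + 20 + 48 = 85,
  det = 3·(7·7 - (-1)²) - (2)·((2)·7 - (-1)·(1)) + (1)·((2)·(-1) - 7·(1)) = 3·(48) - (2)·(15) + (1)·(-9) = 105.
  So p(λ) = λ³ - 17λ² + 85λ - 105.
Step 2 — look for an integer root (rational root theorem: any rational root is an integer divisor of 105). Testing λ = 7:
  p(7) = 343 - 833 + 595 - 105 = 0  ✓
  Dividing out (λ - 7): p(λ) = (λ - 7)(λ² - 10λ + 15).
Step 3 — remaining eigenvalues from the quadratic λ² - 10λ + 15 = 0:
  Δ = 10² - 4·15 = 100 - 60 = 40,  λ = (10 ± √40)/2 = (10 ± 6.3246)/2 ≈ 8.1623 or 1.8377.
  Sorted: λ_1 = 8.1623,  λ_2 = 7,  λ_3 = 1.8377  (check: sum = 17 = tr ✓).

Step 4 — unit eigenvector for λ_1 ≈ 8.1623: v spans the null space of (Sigma - λ_1 I), whose rows are
  r_1 = (-5.1623, 2, 1),  r_2 = (2, -1.1623, -1),  r_3 = (1, -1, -1.1623).
  v is orthogonal to every row, so take v ∝ r_1 × r_2 = ((2)·(-1) - (1)·(-1.1623), (1)·(2) - (-5.1623)·(-1), (-5.1623)·(-1.1623) - (2)·(2)) ≈ (-0.8377, -3.1623, 2).
  Rescale (multiply by -1 so the first nonzero entry is positive): u = (0.8377, 3.1623, -2).
  ||u|| = √((0.8377)² + (3.1623)² + (-2)²) = √(14.7018) ≈ 3.8343,  v_1 = u/||u|| ≈ (0.2185, 0.8247, -0.5216) (||v_1|| = 1).

λ_1 = 8.1623,  λ_2 = 7,  λ_3 = 1.8377;  v_1 ≈ (0.2185, 0.8247, -0.5216)


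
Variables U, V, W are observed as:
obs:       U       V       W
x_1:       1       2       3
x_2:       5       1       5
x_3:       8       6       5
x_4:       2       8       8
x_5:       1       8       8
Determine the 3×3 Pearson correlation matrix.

Step 1 — column means:
  mean(U) = (1 + 5 + 8 + 2 + 1) / 5 = 17/5 = 3.4
  mean(V) = (2 + 1 + 6 + 8 + 8) / 5 = 25/5 = 5
  mean(W) = (3 + 5 + 5 + 8 + 8) / 5 = 29/5 = 5.8

Step 2 — sample variances and covariances s[i,j] = (1/(n-1)) · Σ_k (x_{k,i} - mean_i) · (x_{k,j} - mean_j), with n-1 = 4:
  s[U,U] = ((-2.4)·(-2.4) + (1.6)·(1.6) + (4.6)·(4.6) + (-1.4)·(-1.4) + (-2.4)·(-2.4)) / 4 = 37.2/4 = 9.3
  s[U,V] = ((-2.4)·(-3) + (1.6)·(-4) + (4.6)·(1) + (-1.4)·(3) + (-2.4)·(3)) / 4 = -6/4 = -1.5
  s[U,W] = ((-2.4)·(-2.8) + (1.6)·(-0.8) + (4.6)·(-0.8) + (-1.4)·(2.2) + (-2.4)·(2.2)) / 4 = -6.6/4 = -1.65
  s[V,V] = ((-3)·(-3) + (-4)·(-4) + (1)·(1) + (3)·(3) + (3)·(3)) / 4 = 44/4 = 11
  s[V,W] = ((-3)·(-2.8) + (-4)·(-0.8) + (1)·(-0.8) + (3)·(2.2) + (3)·(2.2)) / 4 = 24/4 = 6
  s[W,W] = ((-2.8)·(-2.8) + (-0.8)·(-0.8) + (-0.8)·(-0.8) + (2.2)·(2.2) + (2.2)·(2.2)) / 4 = 18.8/4 = 4.7
  Sample standard deviations s_i = √(s[i,i]):
  s(U) = √(9.3) = 3.0496
  s(V) = √(11) = 3.3166
  s(W) = √(4.7) = 2.1679

Step 3 — r_{ij} = s_{ij} / (s_i · s_j):
  r[U,U] = 1 (diagonal).
  r[U,V] = -1.5 / (3.0496 · 3.3166) = -1.5 / 10.1143 = -0.1483
  r[U,W] = -1.65 / (3.0496 · 2.1679) = -1.65 / 6.6114 = -0.2496
  r[V,V] = 1 (diagonal).
  r[V,W] = 6 / (3.3166 · 2.1679) = 6 / 7.1903 = 0.8345
  r[W,W] = 1 (diagonal).

R is symmetric with unit diagonal. Assembling:

R = [[1, -0.1483, -0.2496],
 [-0.1483, 1, 0.8345],
 [-0.2496, 0.8345, 1]]


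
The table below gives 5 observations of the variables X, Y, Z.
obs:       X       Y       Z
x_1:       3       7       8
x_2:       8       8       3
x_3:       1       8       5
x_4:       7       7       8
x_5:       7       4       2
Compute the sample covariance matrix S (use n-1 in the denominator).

Step 1 — column means:
  mean(X) = (3 + 8 + 1 + 7 + 7) / 5 = 26/5 = 5.2
  mean(Y) = (7 + 8 + 8 + 7 + 4) / 5 = 34/5 = 6.8
  mean(Z) = (8 + 3 + 5 + 8 + 2) / 5 = 26/5 = 5.2

Step 2 — sample covariance S[i,j] = (1/(n-1)) · Σ_k (x_{k,i} - mean_i) · (x_{k,j} - mean_j), with n-1 = 4.
  S[X,X] = ((-2.2)·(-2.2) + (2.8)·(2.8) + (-4.2)·(-4.2) + (1.8)·(1.8) + (1.8)·(1.8)) / 4 = 36.8/4 = 9.2
  S[X,Y] = ((-2.2)·(0.2) + (2.8)·(1.2) + (-4.2)·(1.2) + (1.8)·(0.2) + (1.8)·(-2.8)) / 4 = -6.8/4 = -1.7
  S[X,Z] = ((-2.2)·(2.8) + (2.8)·(-2.2) + (-4.2)·(-0.2) + (1.8)·(2.8) + (1.8)·(-3.2)) / 4 = -12.2/4 = -3.05
  S[Y,Y] = ((0.2)·(0.2) + (1.2)·(1.2) + (1.2)·(1.2) + (0.2)·(0.2) + (-2.8)·(-2.8)) / 4 = 10.8/4 = 2.7
  S[Y,Z] = ((0.2)·(2.8) + (1.2)·(-2.2) + (1.2)·(-0.2) + (0.2)·(2.8) + (-2.8)·(-3.2)) / 4 = 7.2/4 = 1.8
  S[Z,Z] = ((2.8)·(2.8) + (-2.2)·(-2.2) + (-0.2)·(-0.2) + (2.8)·(2.8) + (-3.2)·(-3.2)) / 4 = 30.8/4 = 7.7

S is symmetric (S[j,i] = S[i,j]). Assembling:

S = [[9.2, -1.7, -3.05],
 [-1.7, 2.7, 1.8],
 [-3.05, 1.8, 7.7]]


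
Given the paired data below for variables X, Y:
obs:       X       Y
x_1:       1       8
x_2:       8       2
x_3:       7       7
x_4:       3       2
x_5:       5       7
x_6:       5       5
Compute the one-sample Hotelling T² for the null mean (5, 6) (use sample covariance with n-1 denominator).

Step 1 — sample mean vector:
  mean(X) = (1 + 8 + 7 + 3 + 5 + 5) / 6 = 29/6 = 4.8333
  mean(Y) = (8 + 2 + 7 + 2 + 7 + 5) / 6 = 31/6 = 5.1667
  x̄ = (4.8333, 5.1667),  deviation x̄ - mu_0 = (4.8333, 5.1667) - (5, 6) = (-0.1667, -0.8333).

Step 2 — sample covariance matrix, S[i,j] = (1/(n-1)) · Σ_k (x_{k,i} - mean_i) · (x_{k,j} - mean_j), divisor n-1 = 5:
  S[X,X] = ((-3.8333)·(-3.8333) + (3.1667)·(3.1667) + (2.1667)·(2.1667) + (-1.8333)·(-1.8333) + (0.1667)·(0.1667) + (0.1667)·(0.1667)) / 5 = 32.8333/5 = 6.5667
  S[X,Y] = ((-3.8333)·(2.8333) + (3.1667)·(-3.1667) + (2.1667)·(1.8333) + (-1.8333)·(-3.1667) + (0.1667)·(1.8333) + (0.1667)·(-0.1667)) / 5 = -10.8333/5 = -2.1667
  S[Y,Y] = ((2.8333)·(2.8333) + (-3.1667)·(-3.1667) + (1.8333)·(1.8333) + (-3.1667)·(-3.1667) + (1.8333)·(1.8333) + (-0.1667)·(-0.1667)) / 5 = 34.8333/5 = 6.9667
  S = [[6.5667, -2.1667],
 [-2.1667, 6.9667]].

Step 3 — invert S. det(S) = 6.5667·6.9667 - (-2.1667)² = 41.0533.
  S^{-1} = (1/det) · [[d, -b], [-b, a]] = [[0.1697, 0.0528],
 [0.0528, 0.16]].

Step 4 — quadratic form (x̄ - mu_0)^T · S^{-1} · (x̄ - mu_0):
  S^{-1} · (x̄ - mu_0) = (-0.0723, -0.1421),
  (x̄ - mu_0)^T · [...] = (-0.1667)·(-0.0723) + (-0.8333)·(-0.1421) = 0.1305.

Step 5 — scale by n: T² = 6 · 0.1305 = 0.7827.

T² ≈ 0.7827


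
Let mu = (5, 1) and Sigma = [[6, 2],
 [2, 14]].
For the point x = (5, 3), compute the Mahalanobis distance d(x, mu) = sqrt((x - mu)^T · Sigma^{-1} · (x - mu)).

Step 1 — centre the observation: (x - mu) = (0, 2).

Step 2 — invert Sigma. det(Sigma) = 6·14 - (2)² = 80.
  Sigma^{-1} = (1/det) · [[d, -b], [-b, a]] = [[0.175, -0.025],
 [-0.025, 0.075]].

Step 3 — form the quadratic (x - mu)^T · Sigma^{-1} · (x - mu):
  Sigma^{-1} · (x - mu) = (-0.05, 0.15).
  (x - mu)^T · [Sigma^{-1} · (x - mu)] = (0)·(-0.05) + (2)·(0.15) = 0.3.

Step 4 — take square root: d = √(0.3) ≈ 0.5477.

d(x, mu) = √(0.3) ≈ 0.5477


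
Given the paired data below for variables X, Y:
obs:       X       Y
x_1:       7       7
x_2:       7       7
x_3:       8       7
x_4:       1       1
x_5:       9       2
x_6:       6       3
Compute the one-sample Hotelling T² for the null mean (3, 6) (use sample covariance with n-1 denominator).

Step 1 — sample mean vector:
  mean(X) = (7 + 7 + 8 + 1 + 9 + 6) / 6 = 38/6 = 6.3333
  mean(Y) = (7 + 7 + 7 + 1 + 2 + 3) / 6 = 27/6 = 4.5
  x̄ = (6.3333, 4.5),  deviation x̄ - mu_0 = (6.3333, 4.5) - (3, 6) = (3.3333, -1.5).

Step 2 — sample covariance matrix, S[i,j] = (1/(n-1)) · Σ_k (x_{k,i} - mean_i) · (x_{k,j} - mean_j), divisor n-1 = 5:
  S[X,X] = ((0.6667)·(0.6667) + (0.6667)·(0.6667) + (1.6667)·(1.6667) + (-5.3333)·(-5.3333) + (2.6667)·(2.6667) + (-0.3333)·(-0.3333)) / 5 = 39.3333/5 = 7.8667
  S[X,Y] = ((0.6667)·(2.5) + (0.6667)·(2.5) + (1.6667)·(2.5) + (-5.3333)·(-3.5) + (2.6667)·(-2.5) + (-0.3333)·(-1.5)) / 5 = 20/5 = 4
  S[Y,Y] = ((2.5)·(2.5) + (2.5)·(2.5) + (2.5)·(2.5) + (-3.5)·(-3.5) + (-2.5)·(-2.5) + (-1.5)·(-1.5)) / 5 = 39.5/5 = 7.9
  S = [[7.8667, 4],
 [4, 7.9]].

Step 3 — invert S. det(S) = 7.8667·7.9 - (4)² = 46.1467.
  S^{-1} = (1/det) · [[d, -b], [-b, a]] = [[0.1712, -0.0867],
 [-0.0867, 0.1705]].

Step 4 — quadratic form (x̄ - mu_0)^T · S^{-1} · (x̄ - mu_0):
  S^{-1} · (x̄ - mu_0) = (0.7007, -0.5446),
  (x̄ - mu_0)^T · [...] = (3.3333)·(0.7007) + (-1.5)·(-0.5446) = 3.1525.

Step 5 — scale by n: T² = 6 · 3.1525 = 18.9151.

T² ≈ 18.9151


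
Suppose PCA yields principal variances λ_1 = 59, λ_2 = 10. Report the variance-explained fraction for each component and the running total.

Step 1 — total variance = trace(Sigma) = Σ λ_i = 59 + 10 = 69.

Step 2 — fraction explained by component i = λ_i / Σ λ:
  PC1: 59/69 = 0.8551
  PC2: 10/69 = 0.1449

Step 3 — cumulative fraction after k components = (λ_1 + ... + λ_k) / Σ λ:
  k = 1: 59/69 = 0.8551
  k = 2: (59 + 10)/69 = 69/69 = 1

Summary (fraction, with percent):

explained: PC1 0.8551 (85.51%), PC2 0.1449 (14.49%);  cumulative: 0.8551, 1


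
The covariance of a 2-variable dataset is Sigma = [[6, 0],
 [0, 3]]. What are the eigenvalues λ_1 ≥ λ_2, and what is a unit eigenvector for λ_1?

Step 1 — characteristic polynomial of 2×2 Sigma:
  det(Sigma - λI) = λ² - trace · λ + det = 0.
  trace = 6 + 3 = 9, det = 6·3 - (0)² = 18.
Step 2 — discriminant:
  Δ = trace² - 4·det = 81 - 72 = 9.
Step 3 — eigenvalues:
  λ = (trace ± √Δ)/2 = (9 ± 3)/2,
  λ_1 = 6,  λ_2 = 3.

Step 4 — unit eigenvector for λ_1: Sigma is diagonal, so its eigenvectors are the coordinate axes. λ_1 = 6 is the diagonal entry on the first coordinate axis, hence
  v_1 = (1, 0) (||v_1|| = 1).

λ_1 = 6,  λ_2 = 3;  v_1 ≈ (1, 0)


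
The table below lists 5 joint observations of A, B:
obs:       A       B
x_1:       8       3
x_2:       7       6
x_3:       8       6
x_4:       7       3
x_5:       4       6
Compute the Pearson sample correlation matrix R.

Step 1 — column means:
  mean(A) = (8 + 7 + 8 + 7 + 4) / 5 = 34/5 = 6.8
  mean(B) = (3 + 6 + 6 + 3 + 6) / 5 = 24/5 = 4.8

Step 2 — sample variances and covariances s[i,j] = (1/(n-1)) · Σ_k (x_{k,i} - mean_i) · (x_{k,j} - mean_j), with n-1 = 4:
  s[A,A] = ((1.2)·(1.2) + (0.2)·(0.2) + (1.2)·(1.2) + (0.2)·(0.2) + (-2.8)·(-2.8)) / 4 = 10.8/4 = 2.7
  s[A,B] = ((1.2)·(-1.8) + (0.2)·(1.2) + (1.2)·(1.2) + (0.2)·(-1.8) + (-2.8)·(1.2)) / 4 = -4.2/4 = -1.05
  s[B,B] = ((-1.8)·(-1.8) + (1.2)·(1.2) + (1.2)·(1.2) + (-1.8)·(-1.8) + (1.2)·(1.2)) / 4 = 10.8/4 = 2.7
  Sample standard deviations s_i = √(s[i,i]):
  s(A) = √(2.7) = 1.6432
  s(B) = √(2.7) = 1.6432

Step 3 — r_{ij} = s_{ij} / (s_i · s_j):
  r[A,A] = 1 (diagonal).
  r[A,B] = -1.05 / (1.6432 · 1.6432) = -1.05 / 2.7 = -0.3889
  r[B,B] = 1 (diagonal).

R is symmetric with unit diagonal. Assembling:

R = [[1, -0.3889],
 [-0.3889, 1]]


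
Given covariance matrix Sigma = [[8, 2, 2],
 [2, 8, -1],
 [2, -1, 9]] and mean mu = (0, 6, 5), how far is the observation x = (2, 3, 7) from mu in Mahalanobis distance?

Step 1 — centre the observation: (x - mu) = (2, -3, 2).

Step 2 — invert Sigma (cofactor / det for 3×3, or solve directly):
  Sigma^{-1} = [[0.1443, -0.0407, -0.0366],
 [-0.0407, 0.1382, 0.0244],
 [-0.0366, 0.0244, 0.122]].

Step 3 — form the quadratic (x - mu)^T · Sigma^{-1} · (x - mu):
  Sigma^{-1} · (x - mu) = (0.3374, -0.4472, 0.0976).
  (x - mu)^T · [Sigma^{-1} · (x - mu)] = (2)·(0.3374) + (-3)·(-0.4472) + (2)·(0.0976) = 2.2114.

Step 4 — take square root: d = √(2.2114) ≈ 1.4871.

d(x, mu) = √(2.2114) ≈ 1.4871


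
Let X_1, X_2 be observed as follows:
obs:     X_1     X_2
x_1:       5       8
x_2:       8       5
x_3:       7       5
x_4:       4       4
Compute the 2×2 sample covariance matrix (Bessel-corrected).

Step 1 — column means:
  mean(X_1) = (5 + 8 + 7 + 4) / 4 = 24/4 = 6
  mean(X_2) = (8 + 5 + 5 + 4) / 4 = 22/4 = 5.5

Step 2 — sample covariance S[i,j] = (1/(n-1)) · Σ_k (x_{k,i} - mean_i) · (x_{k,j} - mean_j), with n-1 = 3.
  S[X_1,X_1] = ((-1)·(-1) + (2)·(2) + (1)·(1) + (-2)·(-2)) / 3 = 10/3 = 3.3333
  S[X_1,X_2] = ((-1)·(2.5) + (2)·(-0.5) + (1)·(-0.5) + (-2)·(-1.5)) / 3 = -1/3 = -0.3333
  S[X_2,X_2] = ((2.5)·(2.5) + (-0.5)·(-0.5) + (-0.5)·(-0.5) + (-1.5)·(-1.5)) / 3 = 9/3 = 3

S is symmetric (S[j,i] = S[i,j]). Assembling:

S = [[3.3333, -0.3333],
 [-0.3333, 3]]


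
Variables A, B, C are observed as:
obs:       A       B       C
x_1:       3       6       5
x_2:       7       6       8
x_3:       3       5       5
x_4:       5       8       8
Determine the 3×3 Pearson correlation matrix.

Step 1 — column means:
  mean(A) = (3 + 7 + 3 + 5) / 4 = 18/4 = 4.5
  mean(B) = (6 + 6 + 5 + 8) / 4 = 25/4 = 6.25
  mean(C) = (5 + 8 + 5 + 8) / 4 = 26/4 = 6.5

Step 2 — sample variances and covariances s[i,j] = (1/(n-1)) · Σ_k (x_{k,i} - mean_i) · (x_{k,j} - mean_j), with n-1 = 3:
  s[A,A] = ((-1.5)·(-1.5) + (2.5)·(2.5) + (-1.5)·(-1.5) + (0.5)·(0.5)) / 3 = 11/3 = 3.6667
  s[A,B] = ((-1.5)·(-0.25) + (2.5)·(-0.25) + (-1.5)·(-1.25) + (0.5)·(1.75)) / 3 = 2.5/3 = 0.8333
  s[A,C] = ((-1.5)·(-1.5) + (2.5)·(1.5) + (-1.5)·(-1.5) + (0.5)·(1.5)) / 3 = 9/3 = 3
  s[B,B] = ((-0.25)·(-0.25) + (-0.25)·(-0.25) + (-1.25)·(-1.25) + (1.75)·(1.75)) / 3 = 4.75/3 = 1.5833
  s[B,C] = ((-0.25)·(-1.5) + (-0.25)·(1.5) + (-1.25)·(-1.5) + (1.75)·(1.5)) / 3 = 4.5/3 = 1.5
  s[C,C] = ((-1.5)·(-1.5) + (1.5)·(1.5) + (-1.5)·(-1.5) + (1.5)·(1.5)) / 3 = 9/3 = 3
  Sample standard deviations s_i = √(s[i,i]):
  s(A) = √(3.6667) = 1.9149
  s(B) = √(1.5833) = 1.2583
  s(C) = √(3) = 1.7321

Step 3 — r_{ij} = s_{ij} / (s_i · s_j):
  r[A,A] = 1 (diagonal).
  r[A,B] = 0.8333 / (1.9149 · 1.2583) = 0.8333 / 2.4095 = 0.3459
  r[A,C] = 3 / (1.9149 · 1.7321) = 3 / 3.3166 = 0.9045
  r[B,B] = 1 (diagonal).
  r[B,C] = 1.5 / (1.2583 · 1.7321) = 1.5 / 2.1794 = 0.6882
  r[C,C] = 1 (diagonal).

R is symmetric with unit diagonal. Assembling:

R = [[1, 0.3459, 0.9045],
 [0.3459, 1, 0.6882],
 [0.9045, 0.6882, 1]]


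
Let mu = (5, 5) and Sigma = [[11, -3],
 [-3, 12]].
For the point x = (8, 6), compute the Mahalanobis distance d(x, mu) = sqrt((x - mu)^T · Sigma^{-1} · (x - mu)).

Step 1 — centre the observation: (x - mu) = (3, 1).

Step 2 — invert Sigma. det(Sigma) = 11·12 - (-3)² = 123.
  Sigma^{-1} = (1/det) · [[d, -b], [-b, a]] = [[0.0976, 0.0244],
 [0.0244, 0.0894]].

Step 3 — form the quadratic (x - mu)^T · Sigma^{-1} · (x - mu):
  Sigma^{-1} · (x - mu) = (0.3171, 0.1626).
  (x - mu)^T · [Sigma^{-1} · (x - mu)] = (3)·(0.3171) + (1)·(0.1626) = 1.1138.

Step 4 — take square root: d = √(1.1138) ≈ 1.0554.

d(x, mu) = √(1.1138) ≈ 1.0554


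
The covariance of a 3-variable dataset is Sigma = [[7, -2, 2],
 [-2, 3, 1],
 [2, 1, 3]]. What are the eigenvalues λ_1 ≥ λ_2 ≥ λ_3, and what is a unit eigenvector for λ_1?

Step 1 — characteristic polynomial p(λ) = det(λI - Sigma) = λ³ - tr·λ² + c_1·λ - det, where tr = trace, c_1 = sum of the principal 2×2 minors, det = det(Sigma):
  tr = 7 + 3 + 3 = 13,
  c_1 = (7·3 - (-2)²) + (7·3 - (2)²) + (3·3 - (1)²) = 17 + 17 + 8 = 42,
  det = 7·(3·3 - (1)²) - (-2)·((-2)·3 - (1)·(2)) + (2)·((-2)·(1) - 3·(2)) = 7·(8) - (-2)·(-8) + (2)·(-8) = 24.
  So p(λ) = λ³ - 13λ² + 42λ - 24.
Step 2 — look for an integer root (rational root theorem: any rational root is an integer divisor of 24). Testing λ = 4:
  p(4) = 64 - 208 + 168 - 24 = 0  ✓
  Dividing out (λ - 4): p(λ) = (λ - 4)(λ² - 9λ + 6).
Step 3 — remaining eigenvalues from the quadratic λ² - 9λ + 6 = 0:
  Δ = 9² - 4·6 = 81 - 24 = 57,  λ = (9 ± √57)/2 = (9 ± 7.5498)/2 ≈ 8.2749 or 0.7251.
  Sorted: λ_1 = 8.2749,  λ_2 = 4,  λ_3 = 0.7251  (check: sum = 13 = tr ✓).

Step 4 — unit eigenvector for λ_1 ≈ 8.2749: v spans the null space of (Sigma - λ_1 I), whose rows are
  r_1 = (-1.2749, -2, 2),  r_2 = (-2, -5.2749, 1),  r_3 = (2, 1, -5.2749).
  v is orthogonal to every row, so take v ∝ r_1 × r_2 = ((-2)·(1) - (2)·(-5.2749), (2)·(-2) - (-1.2749)·(1), (-1.2749)·(-5.2749) - (-2)·(-2)) ≈ (8.5498, -2.7251, 2.7251).
  Let u = (8.5498, -2.7251, 2.7251).
  ||u|| = √((8.5498)² + (-2.7251)² + (2.7251)²) = √(87.9518) ≈ 9.3783,  v_1 = u/||u|| ≈ (0.9117, -0.2906, 0.2906) (||v_1|| = 1).

λ_1 = 8.2749,  λ_2 = 4,  λ_3 = 0.7251;  v_1 ≈ (0.9117, -0.2906, 0.2906)


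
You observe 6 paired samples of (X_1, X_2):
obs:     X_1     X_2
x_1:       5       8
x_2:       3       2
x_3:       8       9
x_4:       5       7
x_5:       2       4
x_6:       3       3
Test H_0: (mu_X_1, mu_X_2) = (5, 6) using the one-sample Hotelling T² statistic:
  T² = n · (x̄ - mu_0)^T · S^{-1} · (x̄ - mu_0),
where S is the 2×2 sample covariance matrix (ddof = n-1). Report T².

Step 1 — sample mean vector:
  mean(X_1) = (5 + 3 + 8 + 5 + 2 + 3) / 6 = 26/6 = 4.3333
  mean(X_2) = (8 + 2 + 9 + 7 + 4 + 3) / 6 = 33/6 = 5.5
  x̄ = (4.3333, 5.5),  deviation x̄ - mu_0 = (4.3333, 5.5) - (5, 6) = (-0.6667, -0.5).

Step 2 — sample covariance matrix, S[i,j] = (1/(n-1)) · Σ_k (x_{k,i} - mean_i) · (x_{k,j} - mean_j), divisor n-1 = 5:
  S[X_1,X_1] = ((0.6667)·(0.6667) + (-1.3333)·(-1.3333) + (3.6667)·(3.6667) + (0.6667)·(0.6667) + (-2.3333)·(-2.3333) + (-1.3333)·(-1.3333)) / 5 = 23.3333/5 = 4.6667
  S[X_1,X_2] = ((0.6667)·(2.5) + (-1.3333)·(-3.5) + (3.6667)·(3.5) + (0.6667)·(1.5) + (-2.3333)·(-1.5) + (-1.3333)·(-2.5)) / 5 = 27/5 = 5.4
  S[X_2,X_2] = ((2.5)·(2.5) + (-3.5)·(-3.5) + (3.5)·(3.5) + (1.5)·(1.5) + (-1.5)·(-1.5) + (-2.5)·(-2.5)) / 5 = 41.5/5 = 8.3
  S = [[4.6667, 5.4],
 [5.4, 8.3]].

Step 3 — invert S. det(S) = 4.6667·8.3 - (5.4)² = 9.5733.
  S^{-1} = (1/det) · [[d, -b], [-b, a]] = [[0.867, -0.5641],
 [-0.5641, 0.4875]].

Step 4 — quadratic form (x̄ - mu_0)^T · S^{-1} · (x̄ - mu_0):
  S^{-1} · (x̄ - mu_0) = (-0.296, 0.1323),
  (x̄ - mu_0)^T · [...] = (-0.6667)·(-0.296) + (-0.5)·(0.1323) = 0.1312.

Step 5 — scale by n: T² = 6 · 0.1312 = 0.7869.

T² ≈ 0.7869


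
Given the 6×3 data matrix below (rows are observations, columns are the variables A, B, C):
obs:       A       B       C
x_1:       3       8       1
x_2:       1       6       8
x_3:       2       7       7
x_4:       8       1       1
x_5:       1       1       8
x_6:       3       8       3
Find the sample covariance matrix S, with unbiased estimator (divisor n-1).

Step 1 — column means:
  mean(A) = (3 + 1 + 2 + 8 + 1 + 3) / 6 = 18/6 = 3
  mean(B) = (8 + 6 + 7 + 1 + 1 + 8) / 6 = 31/6 = 5.1667
  mean(C) = (1 + 8 + 7 + 1 + 8 + 3) / 6 = 28/6 = 4.6667

Step 2 — sample covariance S[i,j] = (1/(n-1)) · Σ_k (x_{k,i} - mean_i) · (x_{k,j} - mean_j), with n-1 = 5.
  S[A,A] = ((0)·(0) + (-2)·(-2) + (-1)·(-1) + (5)·(5) + (-2)·(-2) + (0)·(0)) / 5 = 34/5 = 6.8
  S[A,B] = ((0)·(2.8333) + (-2)·(0.8333) + (-1)·(1.8333) + (5)·(-4.1667) + (-2)·(-4.1667) + (0)·(2.8333)) / 5 = -16/5 = -3.2
  S[A,C] = ((0)·(-3.6667) + (-2)·(3.3333) + (-1)·(2.3333) + (5)·(-3.6667) + (-2)·(3.3333) + (0)·(-1.6667)) / 5 = -34/5 = -6.8
  S[B,B] = ((2.8333)·(2.8333) + (0.8333)·(0.8333) + (1.8333)·(1.8333) + (-4.1667)·(-4.1667) + (-4.1667)·(-4.1667) + (2.8333)·(2.8333)) / 5 = 54.8333/5 = 10.9667
  S[B,C] = ((2.8333)·(-3.6667) + (0.8333)·(3.3333) + (1.8333)·(2.3333) + (-4.1667)·(-3.6667) + (-4.1667)·(3.3333) + (2.8333)·(-1.6667)) / 5 = -6.6667/5 = -1.3333
  S[C,C] = ((-3.6667)·(-3.6667) + (3.3333)·(3.3333) + (2.3333)·(2.3333) + (-3.6667)·(-3.6667) + (3.3333)·(3.3333) + (-1.6667)·(-1.6667)) / 5 = 57.3333/5 = 11.4667

S is symmetric (S[j,i] = S[i,j]). Assembling:

S = [[6.8, -3.2, -6.8],
 [-3.2, 10.9667, -1.3333],
 [-6.8, -1.3333, 11.4667]]


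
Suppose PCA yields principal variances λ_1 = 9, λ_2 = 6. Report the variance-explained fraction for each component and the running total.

Step 1 — total variance = trace(Sigma) = Σ λ_i = 9 + 6 = 15.

Step 2 — fraction explained by component i = λ_i / Σ λ:
  PC1: 9/15 = 0.6
  PC2: 6/15 = 0.4

Step 3 — cumulative fraction after k components = (λ_1 + ... + λ_k) / Σ λ:
  k = 1: 9/15 = 0.6
  k = 2: (9 + 6)/15 = 15/15 = 1

Summary (fraction, with percent):

explained: PC1 0.6 (60%), PC2 0.4 (40%);  cumulative: 0.6, 1


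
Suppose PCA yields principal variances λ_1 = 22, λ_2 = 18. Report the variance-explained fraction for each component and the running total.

Step 1 — total variance = trace(Sigma) = Σ λ_i = 22 + 18 = 40.

Step 2 — fraction explained by component i = λ_i / Σ λ:
  PC1: 22/40 = 0.55
  PC2: 18/40 = 0.45

Step 3 — cumulative fraction after k components = (λ_1 + ... + λ_k) / Σ λ:
  k = 1: 22/40 = 0.55
  k = 2: (22 + 18)/40 = 40/40 = 1

Summary (fraction, with percent):

explained: PC1 0.55 (55%), PC2 0.45 (45%);  cumulative: 0.55, 1


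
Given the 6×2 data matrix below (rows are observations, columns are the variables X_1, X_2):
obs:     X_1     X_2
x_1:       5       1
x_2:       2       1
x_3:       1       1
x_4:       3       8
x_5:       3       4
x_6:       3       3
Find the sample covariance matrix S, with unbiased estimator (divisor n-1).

Step 1 — column means:
  mean(X_1) = (5 + 2 + 1 + 3 + 3 + 3) / 6 = 17/6 = 2.8333
  mean(X_2) = (1 + 1 + 1 + 8 + 4 + 3) / 6 = 18/6 = 3

Step 2 — sample covariance S[i,j] = (1/(n-1)) · Σ_k (x_{k,i} - mean_i) · (x_{k,j} - mean_j), with n-1 = 5.
  S[X_1,X_1] = ((2.1667)·(2.1667) + (-0.8333)·(-0.8333) + (-1.8333)·(-1.8333) + (0.1667)·(0.1667) + (0.1667)·(0.1667) + (0.1667)·(0.1667)) / 5 = 8.8333/5 = 1.7667
  S[X_1,X_2] = ((2.1667)·(-2) + (-0.8333)·(-2) + (-1.8333)·(-2) + (0.1667)·(5) + (0.1667)·(1) + (0.1667)·(0)) / 5 = 2/5 = 0.4
  S[X_2,X_2] = ((-2)·(-2) + (-2)·(-2) + (-2)·(-2) + (5)·(5) + (1)·(1) + (0)·(0)) / 5 = 38/5 = 7.6

S is symmetric (S[j,i] = S[i,j]). Assembling:

S = [[1.7667, 0.4],
 [0.4, 7.6]]


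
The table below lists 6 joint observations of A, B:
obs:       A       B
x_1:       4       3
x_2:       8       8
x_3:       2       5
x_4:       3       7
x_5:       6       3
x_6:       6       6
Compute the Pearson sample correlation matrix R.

Step 1 — column means:
  mean(A) = (4 + 8 + 2 + 3 + 6 + 6) / 6 = 29/6 = 4.8333
  mean(B) = (3 + 8 + 5 + 7 + 3 + 6) / 6 = 32/6 = 5.3333

Step 2 — sample variances and covariances s[i,j] = (1/(n-1)) · Σ_k (x_{k,i} - mean_i) · (x_{k,j} - mean_j), with n-1 = 5:
  s[A,A] = ((-0.8333)·(-0.8333) + (3.1667)·(3.1667) + (-2.8333)·(-2.8333) + (-1.8333)·(-1.8333) + (1.1667)·(1.1667) + (1.1667)·(1.1667)) / 5 = 24.8333/5 = 4.9667
  s[A,B] = ((-0.8333)·(-2.3333) + (3.1667)·(2.6667) + (-2.8333)·(-0.3333) + (-1.8333)·(1.6667) + (1.1667)·(-2.3333) + (1.1667)·(0.6667)) / 5 = 6.3333/5 = 1.2667
  s[B,B] = ((-2.3333)·(-2.3333) + (2.6667)·(2.6667) + (-0.3333)·(-0.3333) + (1.6667)·(1.6667) + (-2.3333)·(-2.3333) + (0.6667)·(0.6667)) / 5 = 21.3333/5 = 4.2667
  Sample standard deviations s_i = √(s[i,i]):
  s(A) = √(4.9667) = 2.2286
  s(B) = √(4.2667) = 2.0656

Step 3 — r_{ij} = s_{ij} / (s_i · s_j):
  r[A,A] = 1 (diagonal).
  r[A,B] = 1.2667 / (2.2286 · 2.0656) = 1.2667 / 4.6034 = 0.2752
  r[B,B] = 1 (diagonal).

R is symmetric with unit diagonal. Assembling:

R = [[1, 0.2752],
 [0.2752, 1]]


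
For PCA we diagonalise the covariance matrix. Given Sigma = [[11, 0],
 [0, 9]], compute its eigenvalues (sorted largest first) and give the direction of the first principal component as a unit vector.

Step 1 — characteristic polynomial of 2×2 Sigma:
  det(Sigma - λI) = λ² - trace · λ + det = 0.
  trace = 11 + 9 = 20, det = 11·9 - (0)² = 99.
Step 2 — discriminant:
  Δ = trace² - 4·det = 400 - 396 = 4.
Step 3 — eigenvalues:
  λ = (trace ± √Δ)/2 = (20 ± 2)/2,
  λ_1 = 11,  λ_2 = 9.

Step 4 — unit eigenvector for λ_1: Sigma is diagonal, so its eigenvectors are the coordinate axes. λ_1 = 11 is the diagonal entry on the first coordinate axis, hence
  v_1 = (1, 0) (||v_1|| = 1).

λ_1 = 11,  λ_2 = 9;  v_1 ≈ (1, 0)


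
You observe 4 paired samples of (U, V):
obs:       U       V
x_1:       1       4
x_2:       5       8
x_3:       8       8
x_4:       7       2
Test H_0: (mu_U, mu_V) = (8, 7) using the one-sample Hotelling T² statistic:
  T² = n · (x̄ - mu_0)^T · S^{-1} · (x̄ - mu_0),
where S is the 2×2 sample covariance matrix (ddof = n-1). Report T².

Step 1 — sample mean vector:
  mean(U) = (1 + 5 + 8 + 7) / 4 = 21/4 = 5.25
  mean(V) = (4 + 8 + 8 + 2) / 4 = 22/4 = 5.5
  x̄ = (5.25, 5.5),  deviation x̄ - mu_0 = (5.25, 5.5) - (8, 7) = (-2.75, -1.5).

Step 2 — sample covariance matrix, S[i,j] = (1/(n-1)) · Σ_k (x_{k,i} - mean_i) · (x_{k,j} - mean_j), divisor n-1 = 3:
  S[U,U] = ((-4.25)·(-4.25) + (-0.25)·(-0.25) + (2.75)·(2.75) + (1.75)·(1.75)) / 3 = 28.75/3 = 9.5833
  S[U,V] = ((-4.25)·(-1.5) + (-0.25)·(2.5) + (2.75)·(2.5) + (1.75)·(-3.5)) / 3 = 6.5/3 = 2.1667
  S[V,V] = ((-1.5)·(-1.5) + (2.5)·(2.5) + (2.5)·(2.5) + (-3.5)·(-3.5)) / 3 = 27/3 = 9
  S = [[9.5833, 2.1667],
 [2.1667, 9]].

Step 3 — invert S. det(S) = 9.5833·9 - (2.1667)² = 81.5556.
  S^{-1} = (1/det) · [[d, -b], [-b, a]] = [[0.1104, -0.0266],
 [-0.0266, 0.1175]].

Step 4 — quadratic form (x̄ - mu_0)^T · S^{-1} · (x̄ - mu_0):
  S^{-1} · (x̄ - mu_0) = (-0.2636, -0.1032),
  (x̄ - mu_0)^T · [...] = (-2.75)·(-0.2636) + (-1.5)·(-0.1032) = 0.8798.

Step 5 — scale by n: T² = 4 · 0.8798 = 3.5191.

T² ≈ 3.5191


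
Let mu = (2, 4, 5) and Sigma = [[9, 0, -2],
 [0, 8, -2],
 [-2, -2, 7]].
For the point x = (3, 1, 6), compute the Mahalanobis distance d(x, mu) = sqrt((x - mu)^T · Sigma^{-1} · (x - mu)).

Step 1 — centre the observation: (x - mu) = (1, -3, 1).

Step 2 — invert Sigma (cofactor / det for 3×3, or solve directly):
  Sigma^{-1} = [[0.1193, 0.0092, 0.0367],
 [0.0092, 0.1353, 0.0413],
 [0.0367, 0.0413, 0.1651]].

Step 3 — form the quadratic (x - mu)^T · Sigma^{-1} · (x - mu):
  Sigma^{-1} · (x - mu) = (0.1284, -0.3555, 0.078).
  (x - mu)^T · [Sigma^{-1} · (x - mu)] = (1)·(0.1284) + (-3)·(-0.3555) + (1)·(0.078) = 1.2729.

Step 4 — take square root: d = √(1.2729) ≈ 1.1282.

d(x, mu) = √(1.2729) ≈ 1.1282


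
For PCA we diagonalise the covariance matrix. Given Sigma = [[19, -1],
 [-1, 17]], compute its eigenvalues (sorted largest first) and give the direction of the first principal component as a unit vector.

Step 1 — characteristic polynomial of 2×2 Sigma:
  det(Sigma - λI) = λ² - trace · λ + det = 0.
  trace = 19 + 17 = 36, det = 19·17 - (-1)² = 322.
Step 2 — discriminant:
  Δ = trace² - 4·det = 1296 - 1288 = 8.
Step 3 — eigenvalues:
  λ = (trace ± √Δ)/2 = (36 ± 2.8284)/2,
  λ_1 = 19.4142,  λ_2 = 16.5858.

Step 4 — unit eigenvector for λ_1: solve (Sigma - λ_1 I)v = 0. First row:
  (19 - 19.4142)·v_x + (-1)·v_y = 0, i.e. (-0.4142)·v_x + (-1)·v_y = 0,
  so v ∝ (b, λ_1 - a) = (-1, 0.4142); multiply by -1 so the first entry is positive: u = (1, -0.4142).
  ||u|| = √((1)² + (-0.4142)²) = √(1.1716) ≈ 1.0824,
  v_1 = u/||u|| ≈ (0.9239, -0.3827) (||v_1|| = 1).

λ_1 = 19.4142,  λ_2 = 16.5858;  v_1 ≈ (0.9239, -0.3827)


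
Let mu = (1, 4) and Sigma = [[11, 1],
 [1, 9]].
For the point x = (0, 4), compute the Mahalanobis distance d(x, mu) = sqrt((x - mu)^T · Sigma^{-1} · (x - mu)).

Step 1 — centre the observation: (x - mu) = (-1, 0).

Step 2 — invert Sigma. det(Sigma) = 11·9 - (1)² = 98.
  Sigma^{-1} = (1/det) · [[d, -b], [-b, a]] = [[0.0918, -0.0102],
 [-0.0102, 0.1122]].

Step 3 — form the quadratic (x - mu)^T · Sigma^{-1} · (x - mu):
  Sigma^{-1} · (x - mu) = (-0.0918, 0.0102).
  (x - mu)^T · [Sigma^{-1} · (x - mu)] = (-1)·(-0.0918) + (0)·(0.0102) = 0.0918.

Step 4 — take square root: d = √(0.0918) ≈ 0.303.

d(x, mu) = √(0.0918) ≈ 0.303


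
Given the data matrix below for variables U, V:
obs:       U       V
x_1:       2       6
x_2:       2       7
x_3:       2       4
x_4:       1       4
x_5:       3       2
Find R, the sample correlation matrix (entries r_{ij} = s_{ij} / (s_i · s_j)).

Step 1 — column means:
  mean(U) = (2 + 2 + 2 + 1 + 3) / 5 = 10/5 = 2
  mean(V) = (6 + 7 + 4 + 4 + 2) / 5 = 23/5 = 4.6

Step 2 — sample variances and covariances s[i,j] = (1/(n-1)) · Σ_k (x_{k,i} - mean_i) · (x_{k,j} - mean_j), with n-1 = 4:
  s[U,U] = ((0)·(0) + (0)·(0) + (0)·(0) + (-1)·(-1) + (1)·(1)) / 4 = 2/4 = 0.5
  s[U,V] = ((0)·(1.4) + (0)·(2.4) + (0)·(-0.6) + (-1)·(-0.6) + (1)·(-2.6)) / 4 = -2/4 = -0.5
  s[V,V] = ((1.4)·(1.4) + (2.4)·(2.4) + (-0.6)·(-0.6) + (-0.6)·(-0.6) + (-2.6)·(-2.6)) / 4 = 15.2/4 = 3.8
  Sample standard deviations s_i = √(s[i,i]):
  s(U) = √(0.5) = 0.7071
  s(V) = √(3.8) = 1.9494

Step 3 — r_{ij} = s_{ij} / (s_i · s_j):
  r[U,U] = 1 (diagonal).
  r[U,V] = -0.5 / (0.7071 · 1.9494) = -0.5 / 1.3784 = -0.3627
  r[V,V] = 1 (diagonal).

R is symmetric with unit diagonal. Assembling:

R = [[1, -0.3627],
 [-0.3627, 1]]


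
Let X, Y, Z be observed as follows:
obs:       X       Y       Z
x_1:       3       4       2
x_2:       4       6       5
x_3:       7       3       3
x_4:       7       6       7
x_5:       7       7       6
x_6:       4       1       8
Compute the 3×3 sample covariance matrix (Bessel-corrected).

Step 1 — column means:
  mean(X) = (3 + 4 + 7 + 7 + 7 + 4) / 6 = 32/6 = 5.3333
  mean(Y) = (4 + 6 + 3 + 6 + 7 + 1) / 6 = 27/6 = 4.5
  mean(Z) = (2 + 5 + 3 + 7 + 6 + 8) / 6 = 31/6 = 5.1667

Step 2 — sample covariance S[i,j] = (1/(n-1)) · Σ_k (x_{k,i} - mean_i) · (x_{k,j} - mean_j), with n-1 = 5.
  S[X,X] = ((-2.3333)·(-2.3333) + (-1.3333)·(-1.3333) + (1.6667)·(1.6667) + (1.6667)·(1.6667) + (1.6667)·(1.6667) + (-1.3333)·(-1.3333)) / 5 = 17.3333/5 = 3.4667
  S[X,Y] = ((-2.3333)·(-0.5) + (-1.3333)·(1.5) + (1.6667)·(-1.5) + (1.6667)·(1.5) + (1.6667)·(2.5) + (-1.3333)·(-3.5)) / 5 = 8/5 = 1.6
  S[X,Z] = ((-2.3333)·(-3.1667) + (-1.3333)·(-0.1667) + (1.6667)·(-2.1667) + (1.6667)·(1.8333) + (1.6667)·(0.8333) + (-1.3333)·(2.8333)) / 5 = 4.6667/5 = 0.9333
  S[Y,Y] = ((-0.5)·(-0.5) + (1.5)·(1.5) + (-1.5)·(-1.5) + (1.5)·(1.5) + (2.5)·(2.5) + (-3.5)·(-3.5)) / 5 = 25.5/5 = 5.1
  S[Y,Z] = ((-0.5)·(-3.1667) + (1.5)·(-0.1667) + (-1.5)·(-2.1667) + (1.5)·(1.8333) + (2.5)·(0.8333) + (-3.5)·(2.8333)) / 5 = -0.5/5 = -0.1
  S[Z,Z] = ((-3.1667)·(-3.1667) + (-0.1667)·(-0.1667) + (-2.1667)·(-2.1667) + (1.8333)·(1.8333) + (0.8333)·(0.8333) + (2.8333)·(2.8333)) / 5 = 26.8333/5 = 5.3667

S is symmetric (S[j,i] = S[i,j]). Assembling:

S = [[3.4667, 1.6, 0.9333],
 [1.6, 5.1, -0.1],
 [0.9333, -0.1, 5.3667]]


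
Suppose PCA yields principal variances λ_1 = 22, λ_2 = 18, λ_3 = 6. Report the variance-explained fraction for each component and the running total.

Step 1 — total variance = trace(Sigma) = Σ λ_i = 22 + 18 + 6 = 46.

Step 2 — fraction explained by component i = λ_i / Σ λ:
  PC1: 22/46 = 0.4783
  PC2: 18/46 = 0.3913
  PC3: 6/46 = 0.1304

Step 3 — cumulative fraction after k components = (λ_1 + ... + λ_k) / Σ λ:
  k = 1: 22/46 = 0.4783
  k = 2: (22 + 18)/46 = 40/46 = 0.8696
  k = 3: (22 + 18 + 6)/46 = 46/46 = 1

Summary (fraction, with percent):

explained: PC1 0.4783 (47.83%), PC2 0.3913 (39.13%), PC3 0.1304 (13.04%);  cumulative: 0.4783, 0.8696, 1


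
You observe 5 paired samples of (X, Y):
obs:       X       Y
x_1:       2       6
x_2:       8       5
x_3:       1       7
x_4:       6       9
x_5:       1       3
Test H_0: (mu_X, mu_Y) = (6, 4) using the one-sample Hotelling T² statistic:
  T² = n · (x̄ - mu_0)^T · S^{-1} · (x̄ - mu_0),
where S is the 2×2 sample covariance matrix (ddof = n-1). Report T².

Step 1 — sample mean vector:
  mean(X) = (2 + 8 + 1 + 6 + 1) / 5 = 18/5 = 3.6
  mean(Y) = (6 + 5 + 7 + 9 + 3) / 5 = 30/5 = 6
  x̄ = (3.6, 6),  deviation x̄ - mu_0 = (3.6, 6) - (6, 4) = (-2.4, 2).

Step 2 — sample covariance matrix, S[i,j] = (1/(n-1)) · Σ_k (x_{k,i} - mean_i) · (x_{k,j} - mean_j), divisor n-1 = 4:
  S[X,X] = ((-1.6)·(-1.6) + (4.4)·(4.4) + (-2.6)·(-2.6) + (2.4)·(2.4) + (-2.6)·(-2.6)) / 4 = 41.2/4 = 10.3
  S[X,Y] = ((-1.6)·(0) + (4.4)·(-1) + (-2.6)·(1) + (2.4)·(3) + (-2.6)·(-3)) / 4 = 8/4 = 2
  S[Y,Y] = ((0)·(0) + (-1)·(-1) + (1)·(1) + (3)·(3) + (-3)·(-3)) / 4 = 20/4 = 5
  S = [[10.3, 2],
 [2, 5]].

Step 3 — invert S. det(S) = 10.3·5 - (2)² = 47.5.
  S^{-1} = (1/det) · [[d, -b], [-b, a]] = [[0.1053, -0.0421],
 [-0.0421, 0.2168]].

Step 4 — quadratic form (x̄ - mu_0)^T · S^{-1} · (x̄ - mu_0):
  S^{-1} · (x̄ - mu_0) = (-0.3368, 0.5347),
  (x̄ - mu_0)^T · [...] = (-2.4)·(-0.3368) + (2)·(0.5347) = 1.8779.

Step 5 — scale by n: T² = 5 · 1.8779 = 9.3895.

T² ≈ 9.3895


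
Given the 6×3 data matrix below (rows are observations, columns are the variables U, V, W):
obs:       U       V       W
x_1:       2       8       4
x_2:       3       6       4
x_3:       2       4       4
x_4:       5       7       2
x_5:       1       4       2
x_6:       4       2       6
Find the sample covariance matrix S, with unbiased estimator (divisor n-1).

Step 1 — column means:
  mean(U) = (2 + 3 + 2 + 5 + 1 + 4) / 6 = 17/6 = 2.8333
  mean(V) = (8 + 6 + 4 + 7 + 4 + 2) / 6 = 31/6 = 5.1667
  mean(W) = (4 + 4 + 4 + 2 + 2 + 6) / 6 = 22/6 = 3.6667

Step 2 — sample covariance S[i,j] = (1/(n-1)) · Σ_k (x_{k,i} - mean_i) · (x_{k,j} - mean_j), with n-1 = 5.
  S[U,U] = ((-0.8333)·(-0.8333) + (0.1667)·(0.1667) + (-0.8333)·(-0.8333) + (2.1667)·(2.1667) + (-1.8333)·(-1.8333) + (1.1667)·(1.1667)) / 5 = 10.8333/5 = 2.1667
  S[U,V] = ((-0.8333)·(2.8333) + (0.1667)·(0.8333) + (-0.8333)·(-1.1667) + (2.1667)·(1.8333) + (-1.8333)·(-1.1667) + (1.1667)·(-3.1667)) / 5 = 1.1667/5 = 0.2333
  S[U,W] = ((-0.8333)·(0.3333) + (0.1667)·(0.3333) + (-0.8333)·(0.3333) + (2.1667)·(-1.6667) + (-1.8333)·(-1.6667) + (1.1667)·(2.3333)) / 5 = 1.6667/5 = 0.3333
  S[V,V] = ((2.8333)·(2.8333) + (0.8333)·(0.8333) + (-1.1667)·(-1.1667) + (1.8333)·(1.8333) + (-1.1667)·(-1.1667) + (-3.1667)·(-3.1667)) / 5 = 24.8333/5 = 4.9667
  S[V,W] = ((2.8333)·(0.3333) + (0.8333)·(0.3333) + (-1.1667)·(0.3333) + (1.8333)·(-1.6667) + (-1.1667)·(-1.6667) + (-3.1667)·(2.3333)) / 5 = -7.6667/5 = -1.5333
  S[W,W] = ((0.3333)·(0.3333) + (0.3333)·(0.3333) + (0.3333)·(0.3333) + (-1.6667)·(-1.6667) + (-1.6667)·(-1.6667) + (2.3333)·(2.3333)) / 5 = 11.3333/5 = 2.2667

S is symmetric (S[j,i] = S[i,j]). Assembling:

S = [[2.1667, 0.2333, 0.3333],
 [0.2333, 4.9667, -1.5333],
 [0.3333, -1.5333, 2.2667]]


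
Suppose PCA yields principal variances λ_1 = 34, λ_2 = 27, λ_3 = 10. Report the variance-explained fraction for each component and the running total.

Step 1 — total variance = trace(Sigma) = Σ λ_i = 34 + 27 + 10 = 71.

Step 2 — fraction explained by component i = λ_i / Σ λ:
  PC1: 34/71 = 0.4789
  PC2: 27/71 = 0.3803
  PC3: 10/71 = 0.1408

Step 3 — cumulative fraction after k components = (λ_1 + ... + λ_k) / Σ λ:
  k = 1: 34/71 = 0.4789
  k = 2: (34 + 27)/71 = 61/71 = 0.8592
  k = 3: (34 + 27 + 10)/71 = 71/71 = 1

Summary (fraction, with percent):

explained: PC1 0.4789 (47.89%), PC2 0.3803 (38.03%), PC3 0.1408 (14.08%);  cumulative: 0.4789, 0.8592, 1


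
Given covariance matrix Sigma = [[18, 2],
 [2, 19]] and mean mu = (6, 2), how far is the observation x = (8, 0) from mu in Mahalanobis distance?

Step 1 — centre the observation: (x - mu) = (2, -2).

Step 2 — invert Sigma. det(Sigma) = 18·19 - (2)² = 338.
  Sigma^{-1} = (1/det) · [[d, -b], [-b, a]] = [[0.0562, -0.0059],
 [-0.0059, 0.0533]].

Step 3 — form the quadratic (x - mu)^T · Sigma^{-1} · (x - mu):
  Sigma^{-1} · (x - mu) = (0.1243, -0.1183).
  (x - mu)^T · [Sigma^{-1} · (x - mu)] = (2)·(0.1243) + (-2)·(-0.1183) = 0.4852.

Step 4 — take square root: d = √(0.4852) ≈ 0.6966.

d(x, mu) = √(0.4852) ≈ 0.6966


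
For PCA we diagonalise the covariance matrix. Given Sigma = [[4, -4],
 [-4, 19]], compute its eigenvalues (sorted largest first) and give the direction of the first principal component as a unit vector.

Step 1 — characteristic polynomial of 2×2 Sigma:
  det(Sigma - λI) = λ² - trace · λ + det = 0.
  trace = 4 + 19 = 23, det = 4·19 - (-4)² = 60.
Step 2 — discriminant:
  Δ = trace² - 4·det = 529 - 240 = 289.
Step 3 — eigenvalues:
  λ = (trace ± √Δ)/2 = (23 ± 17)/2,
  λ_1 = 20,  λ_2 = 3.

Step 4 — unit eigenvector for λ_1: solve (Sigma - λ_1 I)v = 0. First row:
  (4 - 20)·v_x + (-4)·v_y = 0, i.e. (-16)·v_x + (-4)·v_y = 0,
  so v ∝ (b, λ_1 - a) = (-4, 16); multiply by -1 so the first entry is positive: u = (4, -16).
  ||u|| = √((4)² + (-16)²) = √(272) ≈ 16.4924,
  v_1 = u/||u|| ≈ (0.2425, -0.9701) (||v_1|| = 1).

λ_1 = 20,  λ_2 = 3;  v_1 ≈ (0.2425, -0.9701)


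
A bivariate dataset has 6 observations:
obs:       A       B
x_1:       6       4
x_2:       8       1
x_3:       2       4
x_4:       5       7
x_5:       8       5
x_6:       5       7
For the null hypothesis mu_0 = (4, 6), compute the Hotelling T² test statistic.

Step 1 — sample mean vector:
  mean(A) = (6 + 8 + 2 + 5 + 8 + 5) / 6 = 34/6 = 5.6667
  mean(B) = (4 + 1 + 4 + 7 + 5 + 7) / 6 = 28/6 = 4.6667
  x̄ = (5.6667, 4.6667),  deviation x̄ - mu_0 = (5.6667, 4.6667) - (4, 6) = (1.6667, -1.3333).

Step 2 — sample covariance matrix, S[i,j] = (1/(n-1)) · Σ_k (x_{k,i} - mean_i) · (x_{k,j} - mean_j), divisor n-1 = 5:
  S[A,A] = ((0.3333)·(0.3333) + (2.3333)·(2.3333) + (-3.6667)·(-3.6667) + (-0.6667)·(-0.6667) + (2.3333)·(2.3333) + (-0.6667)·(-0.6667)) / 5 = 25.3333/5 = 5.0667
  S[A,B] = ((0.3333)·(-0.6667) + (2.3333)·(-3.6667) + (-3.6667)·(-0.6667) + (-0.6667)·(2.3333) + (2.3333)·(0.3333) + (-0.6667)·(2.3333)) / 5 = -8.6667/5 = -1.7333
  S[B,B] = ((-0.6667)·(-0.6667) + (-3.6667)·(-3.6667) + (-0.6667)·(-0.6667) + (2.3333)·(2.3333) + (0.3333)·(0.3333) + (2.3333)·(2.3333)) / 5 = 25.3333/5 = 5.0667
  S = [[5.0667, -1.7333],
 [-1.7333, 5.0667]].

Step 3 — invert S. det(S) = 5.0667·5.0667 - (-1.7333)² = 22.6667.
  S^{-1} = (1/det) · [[d, -b], [-b, a]] = [[0.2235, 0.0765],
 [0.0765, 0.2235]].

Step 4 — quadratic form (x̄ - mu_0)^T · S^{-1} · (x̄ - mu_0):
  S^{-1} · (x̄ - mu_0) = (0.2706, -0.1706),
  (x̄ - mu_0)^T · [...] = (1.6667)·(0.2706) + (-1.3333)·(-0.1706) = 0.6784.

Step 5 — scale by n: T² = 6 · 0.6784 = 4.0706.

T² ≈ 4.0706


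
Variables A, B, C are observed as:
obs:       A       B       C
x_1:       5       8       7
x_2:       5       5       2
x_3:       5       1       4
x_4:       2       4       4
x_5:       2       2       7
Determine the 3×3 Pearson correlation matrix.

Step 1 — column means:
  mean(A) = (5 + 5 + 5 + 2 + 2) / 5 = 19/5 = 3.8
  mean(B) = (8 + 5 + 1 + 4 + 2) / 5 = 20/5 = 4
  mean(C) = (7 + 2 + 4 + 4 + 7) / 5 = 24/5 = 4.8

Step 2 — sample variances and covariances s[i,j] = (1/(n-1)) · Σ_k (x_{k,i} - mean_i) · (x_{k,j} - mean_j), with n-1 = 4:
  s[A,A] = ((1.2)·(1.2) + (1.2)·(1.2) + (1.2)·(1.2) + (-1.8)·(-1.8) + (-1.8)·(-1.8)) / 4 = 10.8/4 = 2.7
  s[A,B] = ((1.2)·(4) + (1.2)·(1) + (1.2)·(-3) + (-1.8)·(0) + (-1.8)·(-2)) / 4 = 6/4 = 1.5
  s[A,C] = ((1.2)·(2.2) + (1.2)·(-2.8) + (1.2)·(-0.8) + (-1.8)·(-0.8) + (-1.8)·(2.2)) / 4 = -4.2/4 = -1.05
  s[B,B] = ((4)·(4) + (1)·(1) + (-3)·(-3) + (0)·(0) + (-2)·(-2)) / 4 = 30/4 = 7.5
  s[B,C] = ((4)·(2.2) + (1)·(-2.8) + (-3)·(-0.8) + (0)·(-0.8) + (-2)·(2.2)) / 4 = 4/4 = 1
  s[C,C] = ((2.2)·(2.2) + (-2.8)·(-2.8) + (-0.8)·(-0.8) + (-0.8)·(-0.8) + (2.2)·(2.2)) / 4 = 18.8/4 = 4.7
  Sample standard deviations s_i = √(s[i,i]):
  s(A) = √(2.7) = 1.6432
  s(B) = √(7.5) = 2.7386
  s(C) = √(4.7) = 2.1679

Step 3 — r_{ij} = s_{ij} / (s_i · s_j):
  r[A,A] = 1 (diagonal).
  r[A,B] = 1.5 / (1.6432 · 2.7386) = 1.5 / 4.5 = 0.3333
  r[A,C] = -1.05 / (1.6432 · 2.1679) = -1.05 / 3.5623 = -0.2948
  r[B,B] = 1 (diagonal).
  r[B,C] = 1 / (2.7386 · 2.1679) = 1 / 5.9372 = 0.1684
  r[C,C] = 1 (diagonal).

R is symmetric with unit diagonal. Assembling:

R = [[1, 0.3333, -0.2948],
 [0.3333, 1, 0.1684],
 [-0.2948, 0.1684, 1]]
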